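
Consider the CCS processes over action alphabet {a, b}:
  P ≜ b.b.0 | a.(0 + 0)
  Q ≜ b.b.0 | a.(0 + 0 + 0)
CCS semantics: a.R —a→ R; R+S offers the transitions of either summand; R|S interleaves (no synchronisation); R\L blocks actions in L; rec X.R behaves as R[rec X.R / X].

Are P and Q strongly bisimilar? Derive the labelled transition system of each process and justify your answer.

P's transition system — 6 states:
  p0 = b.b.0 | a.(0 + 0) → =a=> p1, =b=> p2
  p1 = b.b.0 | (0 + 0) → =b=> p3
  p2 = b.0 | a.(0 + 0) → =a=> p3, =b=> p4
  p3 = b.0 | (0 + 0) → =b=> p5
  p4 = 0 | a.(0 + 0) → =a=> p5
  p5 = 0 | (0 + 0) → (no moves)
Q's transition system — 6 states:
  q0 = b.b.0 | a.(0 + 0 + 0) → =a=> q1, =b=> q2
  q1 = b.b.0 | (0 + 0 + 0) → =b=> q3
  q2 = b.0 | a.(0 + 0 + 0) → =a=> q3, =b=> q4
  q3 = b.0 | (0 + 0 + 0) → =b=> q5
  q4 = 0 | a.(0 + 0 + 0) → =a=> q5
  q5 = 0 | (0 + 0 + 0) → (no moves)
Partition-refinement fixed point:
  B0 = {p0, q0}
  B1 = {p2, q2}
  B2 = {p3, q3}
  B3 = {p5, q5}
  B4 = {p4, q4}
  B5 = {p1, q1}
p0 ∈ B0, q0 ∈ B0 → same block

YES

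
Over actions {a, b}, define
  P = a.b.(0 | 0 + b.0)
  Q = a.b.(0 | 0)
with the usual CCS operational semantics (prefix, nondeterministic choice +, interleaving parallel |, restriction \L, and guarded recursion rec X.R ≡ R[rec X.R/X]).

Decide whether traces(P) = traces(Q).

Reachable graph of P (4 states):
  u0 = a.b.(0 | 0 + b.0) :: --a--▸ u1
  u1 = b.(0 | 0 + b.0) :: --b--▸ u2
  u2 = 0 | 0 + b.0 :: --b--▸ u3
  u3 = 0 :: (no moves)
Reachable graph of Q (3 states):
  v0 = a.b.(0 | 0) :: --a--▸ v1
  v1 = b.(0 | 0) :: --b--▸ v2
  v2 = 0 | 0 :: (no moves)
Executing abb from P (initial set {u0}):
  step 1 (a): {u1}
  step 2 (b): {u2}
  step 3 (b): {u3}
  P completes σ.
Executing abb from Q (initial set {v0}):
  step 1 (a): {v1}
  step 2 (b): {v2}
  step 3 (b): ∅  — Q cannot continue

traces(P) ≠ traces(Q) — witness ⟨abb⟩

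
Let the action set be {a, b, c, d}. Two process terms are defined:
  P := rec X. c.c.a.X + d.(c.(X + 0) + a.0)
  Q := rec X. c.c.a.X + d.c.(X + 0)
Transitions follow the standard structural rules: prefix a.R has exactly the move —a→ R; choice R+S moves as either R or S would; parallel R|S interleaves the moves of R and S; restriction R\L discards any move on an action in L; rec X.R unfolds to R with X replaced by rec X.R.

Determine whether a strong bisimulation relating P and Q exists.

Reachable graph of P (6 states):
  u0 = rec X. c.c.a.X + d.(c.(X + 0) + a.0) has moves ··c··> u1, ··d··> u2
  u1 = c.a.(rec X. c.c.a.X + d.(c.(X + 0) + a.0)) has moves ··c··> u3
  u2 = c.((rec X. c.c.a.X + d.(c.(X + 0) + a.0)) + 0) + a.0 has moves ··a··> u4, ··c··> u5
  u3 = a.(rec X. c.c.a.X + d.(c.(X + 0) + a.0)) has moves ··a··> u0
  u4 = 0 has moves ∅
  u5 = (rec X. c.c.a.X + d.(c.(X + 0) + a.0)) + 0 has moves ··c··> u1, ··d··> u2
Reachable graph of Q (5 states):
  v0 = rec X. c.c.a.X + d.c.(X + 0) has moves ··c··> v1, ··d··> v2
  v1 = c.a.(rec X. c.c.a.X + d.c.(X + 0)) has moves ··c··> v3
  v2 = c.((rec X. c.c.a.X + d.c.(X + 0)) + 0) has moves ··c··> v4
  v3 = a.(rec X. c.c.a.X + d.c.(X + 0)) has moves ··a··> v0
  v4 = (rec X. c.c.a.X + d.c.(X + 0)) + 0 has moves ··c··> v1, ··d··> v2
Coarsest stable partition (strong bisimilarity classes):
  B0 = {u0, u5}
  B1 = {u1}
  B2 = {u3}
  B3 = {u2}
  B4 = {u4}
  B5 = {v0, v4}
  B6 = {v1}
  B7 = {v3}
  B8 = {v2}
u0 ∈ B0, v0 ∈ B5 → different blocks

not bisimilar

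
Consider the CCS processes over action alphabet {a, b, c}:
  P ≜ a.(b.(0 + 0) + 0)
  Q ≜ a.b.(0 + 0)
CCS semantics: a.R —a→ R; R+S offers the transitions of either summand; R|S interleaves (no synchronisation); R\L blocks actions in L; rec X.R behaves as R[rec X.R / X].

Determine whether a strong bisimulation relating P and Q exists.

LTS(P): 3 reachable states
  s0 = a.(b.(0 + 0) + 0) has moves --a--▸ s1
  s1 = b.(0 + 0) + 0 has moves --b--▸ s2
  s2 = 0 + 0 has moves ·
LTS(Q): 3 reachable states
  t0 = a.b.(0 + 0) has moves --a--▸ t1
  t1 = b.(0 + 0) has moves --b--▸ t2
  t2 = 0 + 0 has moves ·
Bisimilarity quotient blocks:
  B0 = {s0, t0}
  B1 = {s1, t1}
  B2 = {s2, t2}
s0 ∈ B0, t0 ∈ B0 → same block

P ~ Q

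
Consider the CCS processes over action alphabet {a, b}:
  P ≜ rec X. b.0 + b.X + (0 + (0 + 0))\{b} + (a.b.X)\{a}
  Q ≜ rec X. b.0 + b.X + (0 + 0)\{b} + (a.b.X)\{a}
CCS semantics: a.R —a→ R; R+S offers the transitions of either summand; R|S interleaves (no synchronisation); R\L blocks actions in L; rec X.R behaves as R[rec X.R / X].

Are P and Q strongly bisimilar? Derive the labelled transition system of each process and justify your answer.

Reachable graph of P (2 states):
  s0 = rec X. b.0 + b.X + (0 + (0 + 0))\{b} + (a.b.X)\{a} has moves —b→ s0, —b→ s1
  s1 = 0 has moves ·
Reachable graph of Q (2 states):
  t0 = rec X. b.0 + b.X + (0 + 0)\{b} + (a.b.X)\{a} has moves —b→ t0, —b→ t1
  t1 = 0 has moves ·
Coarsest stable partition (strong bisimilarity classes):
  B0 = {s0, t0}
  B1 = {s1, t1}
s0 ∈ B0, t0 ∈ B0 → same block

bisimilar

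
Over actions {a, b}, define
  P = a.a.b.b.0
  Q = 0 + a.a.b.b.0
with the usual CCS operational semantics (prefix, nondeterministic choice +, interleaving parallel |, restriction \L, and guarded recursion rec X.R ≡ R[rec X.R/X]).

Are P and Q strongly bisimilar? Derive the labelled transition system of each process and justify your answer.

Reachable graph of P (5 states):
  u0 = a.a.b.b.0 has moves -a-> u1
  u1 = a.b.b.0 has moves -a-> u2
  u2 = b.b.0 has moves -b-> u3
  u3 = b.0 has moves -b-> u4
  u4 = 0 has moves ∅
Reachable graph of Q (5 states):
  v0 = 0 + a.a.b.b.0 has moves -a-> v1
  v1 = a.b.b.0 has moves -a-> v2
  v2 = b.b.0 has moves -b-> v3
  v3 = b.0 has moves -b-> v4
  v4 = 0 has moves ∅
Partition-refinement fixed point:
  B0 = {u0, v0}
  B1 = {u1, v1}
  B2 = {u2, v2}
  B3 = {u3, v3}
  B4 = {u4, v4}
u0 ∈ B0, v0 ∈ B0 → same block

P ~ Q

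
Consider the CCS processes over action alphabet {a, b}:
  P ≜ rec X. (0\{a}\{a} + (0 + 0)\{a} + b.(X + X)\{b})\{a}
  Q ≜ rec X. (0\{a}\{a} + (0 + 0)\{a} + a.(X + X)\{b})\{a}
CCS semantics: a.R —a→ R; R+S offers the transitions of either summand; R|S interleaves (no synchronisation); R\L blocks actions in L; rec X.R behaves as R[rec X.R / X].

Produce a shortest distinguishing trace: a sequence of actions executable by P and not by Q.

b

Reachable graph of P (2 states):
  m0 = rec X. (0\{a}\{a} + (0 + 0)\{a} + b.(X + X)\{b})\{a} → ··b··> m1
  m1 = ((rec X. (0\{a}\{a} + (0 + 0)\{a} + b.(X + X)\{b})\{a}) + (rec X. (0\{a}\{a} + (0 + 0)\{a} + b.(X + X)\{b})\{a}))\{b}\{a} → ∅
Reachable graph of Q (1 states):
  n0 = rec X. (0\{a}\{a} + (0 + 0)\{a} + a.(X + X)\{b})\{a} → ∅
Trace ⟨b⟩ through P, begin at {m0}:
  after b @ step 1: {m1}
  — P admits the full trace.
Trace ⟨b⟩ through Q, begin at {n0}:
  after b @ step 1: ∅  — Q cannot continue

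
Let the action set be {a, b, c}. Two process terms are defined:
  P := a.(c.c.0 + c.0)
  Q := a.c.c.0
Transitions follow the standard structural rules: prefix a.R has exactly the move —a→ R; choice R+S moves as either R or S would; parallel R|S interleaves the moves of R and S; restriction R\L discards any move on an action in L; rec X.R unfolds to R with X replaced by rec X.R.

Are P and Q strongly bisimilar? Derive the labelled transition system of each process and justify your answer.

not bisimilar

P's transition system — 4 states:
  p0 = a.(c.c.0 + c.0) has moves —a→ p1
  p1 = c.c.0 + c.0 has moves —c→ p2, —c→ p3
  p2 = 0 has moves deadlocked
  p3 = c.0 has moves —c→ p2
Q's transition system — 4 states:
  q0 = a.c.c.0 has moves —a→ q1
  q1 = c.c.0 has moves —c→ q2
  q2 = c.0 has moves —c→ q3
  q3 = 0 has moves deadlocked
Bisimilarity quotient blocks:
  B0 = {p0}
  B1 = {p1}
  B2 = {p3, q2}
  B3 = {p2, q3}
  B4 = {q0}
  B5 = {q1}
p0 ∈ B0, q0 ∈ B4 → different blocks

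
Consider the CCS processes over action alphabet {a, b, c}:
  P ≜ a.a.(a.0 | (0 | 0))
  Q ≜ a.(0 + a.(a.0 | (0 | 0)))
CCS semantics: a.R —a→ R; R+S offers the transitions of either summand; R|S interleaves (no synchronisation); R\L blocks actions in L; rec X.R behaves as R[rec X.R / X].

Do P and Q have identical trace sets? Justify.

traces(P) = traces(Q)

P's transition system — 4 states:
  p0 = a.a.(a.0 | (0 | 0)) | --a--▸ p1
  p1 = a.(a.0 | (0 | 0)) | --a--▸ p2
  p2 = a.0 | (0 | 0) | --a--▸ p3
  p3 = 0 | (0 | 0) | ·
Q's transition system — 4 states:
  q0 = a.(0 + a.(a.0 | (0 | 0))) | --a--▸ q1
  q1 = 0 + a.(a.0 | (0 | 0)) | --a--▸ q2
  q2 = a.0 | (0 | 0) | --a--▸ q3
  q3 = 0 | (0 | 0) | ·
Bisimilarity quotient blocks:
  B0 = {p0, q0}
  B1 = {p1, q1}
  B2 = {p2, q2}
  B3 = {p3, q3}
p0 ∈ B0, q0 ∈ B0 → same block
Bisimilar ⇒ trace-equivalent.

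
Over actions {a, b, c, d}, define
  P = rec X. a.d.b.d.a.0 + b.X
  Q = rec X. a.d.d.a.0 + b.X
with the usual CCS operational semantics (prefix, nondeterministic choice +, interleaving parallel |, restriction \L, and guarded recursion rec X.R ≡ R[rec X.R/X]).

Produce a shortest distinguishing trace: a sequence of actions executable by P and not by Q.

LTS(P): 6 reachable states
  m0 = rec X. a.d.b.d.a.0 + b.X | -a-> m1, -b-> m0
  m1 = d.b.d.a.0 | -d-> m2
  m2 = b.d.a.0 | -b-> m3
  m3 = d.a.0 | -d-> m4
  m4 = a.0 | -a-> m5
  m5 = 0 | stopped
LTS(Q): 5 reachable states
  n0 = rec X. a.d.d.a.0 + b.X | -a-> n1, -b-> n0
  n1 = d.d.a.0 | -d-> n2
  n2 = d.a.0 | -d-> n3
  n3 = a.0 | -a-> n4
  n4 = 0 | stopped
Executing adb from P (initial set {m0}):
  after a @ step 1: {m1}
  after d @ step 2: {m2}
  after b @ step 3: {m3}
  P completes σ.
Executing adb from Q (initial set {n0}):
  after a @ step 1: {n1}
  after d @ step 2: {n2}
  after b @ step 3: ∅ (Q stuck)

adb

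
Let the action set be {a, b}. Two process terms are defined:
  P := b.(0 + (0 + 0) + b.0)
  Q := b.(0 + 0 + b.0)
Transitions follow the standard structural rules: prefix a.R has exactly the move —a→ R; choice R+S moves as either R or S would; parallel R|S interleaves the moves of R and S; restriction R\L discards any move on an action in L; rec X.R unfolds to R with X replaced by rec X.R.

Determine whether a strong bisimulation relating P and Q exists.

P ~ Q

LTS(P): 3 reachable states
  s0 = b.(0 + (0 + 0) + b.0) | =b=> s1
  s1 = 0 + (0 + 0) + b.0 | =b=> s2
  s2 = 0 | ∅
LTS(Q): 3 reachable states
  t0 = b.(0 + 0 + b.0) | =b=> t1
  t1 = 0 + 0 + b.0 | =b=> t2
  t2 = 0 | ∅
Coarsest stable partition (strong bisimilarity classes):
  B0 = {s0, t0}
  B1 = {s1, t1}
  B2 = {s2, t2}
s0 ∈ B0, t0 ∈ B0 → same block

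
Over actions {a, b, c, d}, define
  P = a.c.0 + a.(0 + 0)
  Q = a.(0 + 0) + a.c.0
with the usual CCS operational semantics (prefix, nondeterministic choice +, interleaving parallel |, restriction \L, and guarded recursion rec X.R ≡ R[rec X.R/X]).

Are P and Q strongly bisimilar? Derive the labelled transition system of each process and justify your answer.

Reachable graph of P (4 states):
  s0 = a.c.0 + a.(0 + 0) ⊢ -a-> s1, -a-> s2
  s1 = 0 + 0 ⊢ (no moves)
  s2 = c.0 ⊢ -c-> s3
  s3 = 0 ⊢ (no moves)
Reachable graph of Q (4 states):
  t0 = a.(0 + 0) + a.c.0 ⊢ -a-> t1, -a-> t2
  t1 = 0 + 0 ⊢ (no moves)
  t2 = c.0 ⊢ -c-> t3
  t3 = 0 ⊢ (no moves)
Coarsest stable partition (strong bisimilarity classes):
  B0 = {s0, t0}
  B1 = {s1, s3, t1, t3}
  B2 = {s2, t2}
s0 ∈ B0, t0 ∈ B0 → same block

bisimilar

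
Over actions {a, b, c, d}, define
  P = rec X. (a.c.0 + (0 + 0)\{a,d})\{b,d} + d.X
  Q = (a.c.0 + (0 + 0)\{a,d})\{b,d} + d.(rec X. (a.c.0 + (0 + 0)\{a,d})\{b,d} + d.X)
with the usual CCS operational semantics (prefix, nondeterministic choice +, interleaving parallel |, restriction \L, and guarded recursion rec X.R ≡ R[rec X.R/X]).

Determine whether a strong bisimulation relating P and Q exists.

Reachable graph of P (3 states):
  p0 = rec X. (a.c.0 + (0 + 0)\{a,d})\{b,d} + d.X → —a→ p1, —d→ p0
  p1 = (c.0)\{b,d} → —c→ p2
  p2 = 0\{b,d} → ·
Reachable graph of Q (4 states):
  q0 = (a.c.0 + (0 + 0)\{a,d})\{b,d} + d.(rec X. (a.c.0 + (0 + 0)\{a,d})\{b,d} + d.X) → —a→ q1, —d→ q2
  q1 = (c.0)\{b,d} → —c→ q3
  q2 = rec X. (a.c.0 + (0 + 0)\{a,d})\{b,d} + d.X → —a→ q1, —d→ q2
  q3 = 0\{b,d} → ·
Coarsest stable partition (strong bisimilarity classes):
  B0 = {p0, q0, q2}
  B1 = {p1, q1}
  B2 = {p2, q3}
p0 ∈ B0, q0 ∈ B0 → same block

YES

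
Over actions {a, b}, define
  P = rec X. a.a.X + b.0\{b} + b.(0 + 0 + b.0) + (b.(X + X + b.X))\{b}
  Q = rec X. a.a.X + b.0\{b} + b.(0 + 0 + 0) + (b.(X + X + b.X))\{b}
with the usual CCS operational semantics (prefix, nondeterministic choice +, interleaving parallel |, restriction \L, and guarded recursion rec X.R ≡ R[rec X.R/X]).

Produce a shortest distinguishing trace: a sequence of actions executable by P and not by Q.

bb

P's transition system — 5 states:
  p0 = rec X. a.a.X + b.0\{b} + b.(0 + 0 + b.0) + (b.(X + X + b.X))\{b} ⊢ =a=> p1, =b=> p2, =b=> p3
  p1 = a.(rec X. a.a.X + b.0\{b} + b.(0 + 0 + b.0) + (b.(X + X + b.X))\{b}) ⊢ =a=> p0
  p2 = 0 + 0 + b.0 ⊢ =b=> p4
  p3 = 0\{b} ⊢ stopped
  p4 = 0 ⊢ stopped
Q's transition system — 4 states:
  q0 = rec X. a.a.X + b.0\{b} + b.(0 + 0 + 0) + (b.(X + X + b.X))\{b} ⊢ =a=> q1, =b=> q2, =b=> q3
  q1 = a.(rec X. a.a.X + b.0\{b} + b.(0 + 0 + 0) + (b.(X + X + b.X))\{b}) ⊢ =a=> q0
  q2 = 0 + 0 + 0 ⊢ stopped
  q3 = 0\{b} ⊢ stopped
Executing bb from P (initial set {p0}):
  step 1 (b): {p2, p3}
  step 2 (b): {p4}
  P completes σ.
Executing bb from Q (initial set {q0}):
  step 1 (b): {q2, q3}
  step 2 (b): ∅  — Q cannot continue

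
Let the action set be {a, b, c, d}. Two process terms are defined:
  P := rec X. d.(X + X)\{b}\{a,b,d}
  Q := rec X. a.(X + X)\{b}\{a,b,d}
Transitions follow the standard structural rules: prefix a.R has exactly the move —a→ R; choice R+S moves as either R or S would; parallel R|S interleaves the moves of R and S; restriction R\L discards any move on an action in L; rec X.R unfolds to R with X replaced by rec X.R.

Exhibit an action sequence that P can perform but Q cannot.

P's transition system — 2 states:
  m0 = rec X. d.(X + X)\{b}\{a,b,d} has moves -d-> m1
  m1 = ((rec X. d.(X + X)\{b}\{a,b,d}) + (rec X. d.(X + X)\{b}\{a,b,d}))\{b}\{a,b,d} has moves deadlocked
Q's transition system — 2 states:
  n0 = rec X. a.(X + X)\{b}\{a,b,d} has moves -a-> n1
  n1 = ((rec X. a.(X + X)\{b}\{a,b,d}) + (rec X. a.(X + X)\{b}\{a,b,d}))\{b}\{a,b,d} has moves deadlocked
Executing d from P (initial set {m0}):
  [1] d ⇒ {m1}
  P completes σ.
Executing d from Q (initial set {n0}):
  [1] d ⇒ no successor for Q

d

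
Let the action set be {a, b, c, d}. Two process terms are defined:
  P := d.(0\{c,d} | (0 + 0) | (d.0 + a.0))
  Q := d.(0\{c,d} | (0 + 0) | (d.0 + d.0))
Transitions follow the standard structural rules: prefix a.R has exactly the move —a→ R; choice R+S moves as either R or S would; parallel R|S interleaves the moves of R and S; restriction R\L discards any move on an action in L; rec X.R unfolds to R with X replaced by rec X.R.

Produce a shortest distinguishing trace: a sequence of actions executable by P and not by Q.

da

P's transition system — 3 states:
  s0 = d.(0\{c,d} | (0 + 0) | (d.0 + a.0)) :: -d-> s1
  s1 = 0\{c,d} | (0 + 0) | (d.0 + a.0) :: -a-> s2, -d-> s2
  s2 = 0\{c,d} | (0 + 0) | 0 :: (no moves)
Q's transition system — 3 states:
  t0 = d.(0\{c,d} | (0 + 0) | (d.0 + d.0)) :: -d-> t1
  t1 = 0\{c,d} | (0 + 0) | (d.0 + d.0) :: -d-> t2
  t2 = 0\{c,d} | (0 + 0) | 0 :: (no moves)
Trace ⟨da⟩ through P, begin at {s0}:
  after d @ step 1: {s1}
  after a @ step 2: {s2}
  ✓ P
Trace ⟨da⟩ through Q, begin at {t0}:
  after d @ step 1: {t1}
  after a @ step 2: no successor for Q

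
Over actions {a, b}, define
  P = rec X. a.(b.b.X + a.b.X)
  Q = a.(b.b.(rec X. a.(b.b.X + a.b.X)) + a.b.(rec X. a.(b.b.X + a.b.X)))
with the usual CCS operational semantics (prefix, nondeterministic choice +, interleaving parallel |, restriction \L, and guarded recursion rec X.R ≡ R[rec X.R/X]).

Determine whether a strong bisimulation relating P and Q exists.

bisimilar

P's transition system — 3 states:
  s0 = rec X. a.(b.b.X + a.b.X) | -a-> s1
  s1 = b.b.(rec X. a.(b.b.X + a.b.X)) + a.b.(rec X. a.(b.b.X + a.b.X)) | -a-> s2, -b-> s2
  s2 = b.(rec X. a.(b.b.X + a.b.X)) | -b-> s0
Q's transition system — 4 states:
  t0 = a.(b.b.(rec X. a.(b.b.X + a.b.X)) + a.b.(rec X. a.(b.b.X + a.b.X))) | -a-> t1
  t1 = b.b.(rec X. a.(b.b.X + a.b.X)) + a.b.(rec X. a.(b.b.X + a.b.X)) | -a-> t2, -b-> t2
  t2 = b.(rec X. a.(b.b.X + a.b.X)) | -b-> t3
  t3 = rec X. a.(b.b.X + a.b.X) | -a-> t1
Partition-refinement fixed point:
  B0 = {s0, t0, t3}
  B1 = {s1, t1}
  B2 = {s2, t2}
s0 ∈ B0, t0 ∈ B0 → same block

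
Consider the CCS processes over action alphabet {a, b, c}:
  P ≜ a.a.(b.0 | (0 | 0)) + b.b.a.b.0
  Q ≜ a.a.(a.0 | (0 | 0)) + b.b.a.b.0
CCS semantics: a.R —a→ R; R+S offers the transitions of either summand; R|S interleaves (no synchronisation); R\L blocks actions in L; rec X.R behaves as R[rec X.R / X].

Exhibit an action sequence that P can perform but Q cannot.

aab

P's transition system — 8 states:
  s0 = a.a.(b.0 | (0 | 0)) + b.b.a.b.0 has moves ··a··> s1, ··b··> s2
  s1 = a.(b.0 | (0 | 0)) has moves ··a··> s3
  s2 = b.a.b.0 has moves ··b··> s4
  s3 = b.0 | (0 | 0) has moves ··b··> s5
  s4 = a.b.0 has moves ··a··> s6
  s5 = 0 | (0 | 0) has moves stopped
  s6 = b.0 has moves ··b··> s7
  s7 = 0 has moves stopped
Q's transition system — 8 states:
  t0 = a.a.(a.0 | (0 | 0)) + b.b.a.b.0 has moves ··a··> t1, ··b··> t2
  t1 = a.(a.0 | (0 | 0)) has moves ··a··> t3
  t2 = b.a.b.0 has moves ··b··> t4
  t3 = a.0 | (0 | 0) has moves ··a··> t5
  t4 = a.b.0 has moves ··a··> t6
  t5 = 0 | (0 | 0) has moves stopped
  t6 = b.0 has moves ··b··> t7
  t7 = 0 has moves stopped
Run σ = ⟨aab⟩ on P: start {s0}
  after a @ step 1: {s1}
  after a @ step 2: {s3}
  after b @ step 3: {s5}
  — P admits the full trace.
Run σ = ⟨aab⟩ on Q: start {t0}
  after a @ step 1: {t1}
  after a @ step 2: {t3}
  after b @ step 3: ∅ (Q stuck)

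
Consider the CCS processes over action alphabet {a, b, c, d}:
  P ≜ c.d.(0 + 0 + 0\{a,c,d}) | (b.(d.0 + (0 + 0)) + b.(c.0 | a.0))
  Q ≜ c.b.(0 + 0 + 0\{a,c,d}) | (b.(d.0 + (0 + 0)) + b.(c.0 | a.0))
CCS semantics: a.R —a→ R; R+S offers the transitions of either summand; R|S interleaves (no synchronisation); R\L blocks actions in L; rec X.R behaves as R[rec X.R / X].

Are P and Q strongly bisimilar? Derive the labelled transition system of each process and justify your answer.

not bisimilar

P's transition system — 21 states:
  p0 = c.d.(0 + 0 + 0\{a,c,d}) | (b.(d.0 + (0 + 0)) + b.(c.0 | a.0)) | ··b··> p1, ··b··> p2, ··c··> p3
  p1 = c.d.(0 + 0 + 0\{a,c,d}) | (c.0 | a.0) | ··a··> p4, ··c··> p5, ··c··> p6
  p2 = c.d.(0 + 0 + 0\{a,c,d}) | (d.0 + (0 + 0)) | ··c··> p7, ··d··> p8
  p3 = d.(0 + 0 + 0\{a,c,d}) | (b.(d.0 + (0 + 0)) + b.(c.0 | a.0)) | ··b··> p6, ··b··> p7, ··d··> p9
  p4 = c.d.(0 + 0 + 0\{a,c,d}) | (c.0 | 0) | ··c··> p10, ··c··> p11
  p5 = c.d.(0 + 0 + 0\{a,c,d}) | (0 | a.0) | ··a··> p10, ··c··> p12
  p6 = d.(0 + 0 + 0\{a,c,d}) | (c.0 | a.0) | ··a··> p11, ··c··> p12, ··d··> p13
  p7 = d.(0 + 0 + 0\{a,c,d}) | (d.0 + (0 + 0)) | ··d··> p14, ··d··> p15
  p8 = c.d.(0 + 0 + 0\{a,c,d}) | 0 | ··c··> p15
  p9 = (0 + 0 + 0\{a,c,d}) | (b.(d.0 + (0 + 0)) + b.(c.0 | a.0)) | ··b··> p13, ··b··> p14
  p10 = c.d.(0 + 0 + 0\{a,c,d}) | (0 | 0) | ··c··> p16
  p11 = d.(0 + 0 + 0\{a,c,d}) | (c.0 | 0) | ··c··> p16, ··d··> p17
  p12 = d.(0 + 0 + 0\{a,c,d}) | (0 | a.0) | ··a··> p16, ··d··> p18
  p13 = (0 + 0 + 0\{a,c,d}) | (c.0 | a.0) | ··a··> p17, ··c··> p18
  p14 = (0 + 0 + 0\{a,c,d}) | (d.0 + (0 + 0)) | ··d··> p19
  p15 = d.(0 + 0 + 0\{a,c,d}) | 0 | ··d··> p19
  p16 = d.(0 + 0 + 0\{a,c,d}) | (0 | 0) | ··d··> p20
  p17 = (0 + 0 + 0\{a,c,d}) | (c.0 | 0) | ··c··> p20
  p18 = (0 + 0 + 0\{a,c,d}) | (0 | a.0) | ··a··> p20
  p19 = (0 + 0 + 0\{a,c,d}) | 0 | ∅
  p20 = (0 + 0 + 0\{a,c,d}) | (0 | 0) | ∅
Q's transition system — 21 states:
  q0 = c.b.(0 + 0 + 0\{a,c,d}) | (b.(d.0 + (0 + 0)) + b.(c.0 | a.0)) | ··b··> q1, ··b··> q2, ··c··> q3
  q1 = c.b.(0 + 0 + 0\{a,c,d}) | (c.0 | a.0) | ··a··> q4, ··c··> q5, ··c··> q6
  q2 = c.b.(0 + 0 + 0\{a,c,d}) | (d.0 + (0 + 0)) | ··c··> q7, ··d··> q8
  q3 = b.(0 + 0 + 0\{a,c,d}) | (b.(d.0 + (0 + 0)) + b.(c.0 | a.0)) | ··b··> q5, ··b··> q7, ··b··> q9
  q4 = c.b.(0 + 0 + 0\{a,c,d}) | (c.0 | 0) | ··c··> q10, ··c··> q11
  q5 = b.(0 + 0 + 0\{a,c,d}) | (c.0 | a.0) | ··a··> q10, ··b··> q12, ··c··> q13
  q6 = c.b.(0 + 0 + 0\{a,c,d}) | (0 | a.0) | ··a··> q11, ··c··> q13
  q7 = b.(0 + 0 + 0\{a,c,d}) | (d.0 + (0 + 0)) | ··b··> q14, ··d··> q15
  q8 = c.b.(0 + 0 + 0\{a,c,d}) | 0 | ··c··> q15
  q9 = (0 + 0 + 0\{a,c,d}) | (b.(d.0 + (0 + 0)) + b.(c.0 | a.0)) | ··b··> q12, ··b··> q14
  q10 = b.(0 + 0 + 0\{a,c,d}) | (c.0 | 0) | ··b··> q16, ··c··> q17
  q11 = c.b.(0 + 0 + 0\{a,c,d}) | (0 | 0) | ··c··> q17
  q12 = (0 + 0 + 0\{a,c,d}) | (c.0 | a.0) | ··a··> q16, ··c··> q18
  q13 = b.(0 + 0 + 0\{a,c,d}) | (0 | a.0) | ··a··> q17, ··b··> q18
  q14 = (0 + 0 + 0\{a,c,d}) | (d.0 + (0 + 0)) | ··d··> q19
  q15 = b.(0 + 0 + 0\{a,c,d}) | 0 | ··b··> q19
  q16 = (0 + 0 + 0\{a,c,d}) | (c.0 | 0) | ··c··> q20
  q17 = b.(0 + 0 + 0\{a,c,d}) | (0 | 0) | ··b··> q20
  q18 = (0 + 0 + 0\{a,c,d}) | (0 | a.0) | ··a··> q20
  q19 = (0 + 0 + 0\{a,c,d}) | 0 | ∅
  q20 = (0 + 0 + 0\{a,c,d}) | (0 | 0) | ∅
Partition-refinement fixed point:
  B0 = {p0}
  B1 = {p1}
  B2 = {p5}
  B3 = {p10, p8}
  B4 = {p14, p15, p16, q14}
  B5 = {p19, p20, q19, q20}
  B6 = {p12}
  B7 = {p18, q18}
  B8 = {p4}
  B9 = {p11}
  B10 = {p17, q16}
  B11 = {p6}
  B12 = {p13, q12}
  B13 = {p3}
  B14 = {p9, q9}
  B15 = {p7}
  B16 = {p2}
  B17 = {q0}
  B18 = {q3}
  B19 = {q5}
  B20 = {q10}
  B21 = {q15, q17}
  B22 = {q13}
  B23 = {q7}
  B24 = {q2}
  B25 = {q11, q8}
  B26 = {q1}
  B27 = {q4}
  B28 = {q6}
p0 ∈ B0, q0 ∈ B17 → different blocks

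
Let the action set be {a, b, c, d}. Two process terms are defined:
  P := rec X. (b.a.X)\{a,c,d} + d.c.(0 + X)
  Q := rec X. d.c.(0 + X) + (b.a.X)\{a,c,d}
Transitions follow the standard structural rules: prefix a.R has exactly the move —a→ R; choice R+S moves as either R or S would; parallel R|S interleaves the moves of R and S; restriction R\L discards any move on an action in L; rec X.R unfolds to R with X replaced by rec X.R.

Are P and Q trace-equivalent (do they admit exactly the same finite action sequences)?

trace-equivalent

LTS(P): 4 reachable states
  s0 = rec X. (b.a.X)\{a,c,d} + d.c.(0 + X) → --b--▸ s1, --d--▸ s2
  s1 = (a.(rec X. (b.a.X)\{a,c,d} + d.c.(0 + X)))\{a,c,d} → ·
  s2 = c.(0 + (rec X. (b.a.X)\{a,c,d} + d.c.(0 + X))) → --c--▸ s3
  s3 = 0 + (rec X. (b.a.X)\{a,c,d} + d.c.(0 + X)) → --b--▸ s1, --d--▸ s2
LTS(Q): 4 reachable states
  t0 = rec X. d.c.(0 + X) + (b.a.X)\{a,c,d} → --b--▸ t1, --d--▸ t2
  t1 = (a.(rec X. d.c.(0 + X) + (b.a.X)\{a,c,d}))\{a,c,d} → ·
  t2 = c.(0 + (rec X. d.c.(0 + X) + (b.a.X)\{a,c,d})) → --c--▸ t3
  t3 = 0 + (rec X. d.c.(0 + X) + (b.a.X)\{a,c,d}) → --b--▸ t1, --d--▸ t2
Partition-refinement fixed point:
  B0 = {s0, s3, t0, t3}
  B1 = {s1, t1}
  B2 = {s2, t2}
s0 ∈ B0, t0 ∈ B0 → same block
Bisimilar ⇒ trace-equivalent.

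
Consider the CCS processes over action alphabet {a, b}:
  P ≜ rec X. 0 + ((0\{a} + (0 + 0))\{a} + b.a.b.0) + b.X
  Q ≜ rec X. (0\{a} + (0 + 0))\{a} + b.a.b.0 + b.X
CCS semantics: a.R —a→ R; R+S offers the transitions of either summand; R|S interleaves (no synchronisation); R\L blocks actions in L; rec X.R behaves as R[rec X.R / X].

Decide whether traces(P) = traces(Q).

P's transition system — 4 states:
  u0 = rec X. 0 + ((0\{a} + (0 + 0))\{a} + b.a.b.0) + b.X has moves --b--▸ u0, --b--▸ u1
  u1 = a.b.0 has moves --a--▸ u2
  u2 = b.0 has moves --b--▸ u3
  u3 = 0 has moves (no moves)
Q's transition system — 4 states:
  v0 = rec X. (0\{a} + (0 + 0))\{a} + b.a.b.0 + b.X has moves --b--▸ v0, --b--▸ v1
  v1 = a.b.0 has moves --a--▸ v2
  v2 = b.0 has moves --b--▸ v3
  v3 = 0 has moves (no moves)
Partition-refinement fixed point:
  B0 = {u0, v0}
  B1 = {u1, v1}
  B2 = {u2, v2}
  B3 = {u3, v3}
u0 ∈ B0, v0 ∈ B0 → same block
Bisimilar ⇒ trace-equivalent.

traces(P) = traces(Q)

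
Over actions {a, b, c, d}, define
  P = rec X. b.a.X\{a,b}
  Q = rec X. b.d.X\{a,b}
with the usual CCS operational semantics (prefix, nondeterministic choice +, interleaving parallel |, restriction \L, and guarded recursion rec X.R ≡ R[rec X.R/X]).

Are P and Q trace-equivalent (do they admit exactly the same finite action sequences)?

LTS(P): 3 reachable states
  p0 = rec X. b.a.X\{a,b} → —b→ p1
  p1 = a.(rec X. b.a.X\{a,b})\{a,b} → —a→ p2
  p2 = (rec X. b.a.X\{a,b})\{a,b} → ·
LTS(Q): 3 reachable states
  q0 = rec X. b.d.X\{a,b} → —b→ q1
  q1 = d.(rec X. b.d.X\{a,b})\{a,b} → —d→ q2
  q2 = (rec X. b.d.X\{a,b})\{a,b} → ·
Executing ba from P (initial set {p0}):
  after b @ step 1: {p1}
  after a @ step 2: {p2}
  ✓ P
Executing ba from Q (initial set {q0}):
  after b @ step 1: {q1}
  after a @ step 2: ∅  — Q cannot continue

traces(P) ≠ traces(Q) — witness ⟨ba⟩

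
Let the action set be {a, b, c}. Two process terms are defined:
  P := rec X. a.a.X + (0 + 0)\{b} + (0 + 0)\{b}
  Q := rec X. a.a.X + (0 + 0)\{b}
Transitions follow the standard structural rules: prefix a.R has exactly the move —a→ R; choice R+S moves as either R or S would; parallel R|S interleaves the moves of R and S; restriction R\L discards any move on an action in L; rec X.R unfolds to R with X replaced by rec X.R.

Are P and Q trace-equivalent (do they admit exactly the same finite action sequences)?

trace-equivalent

LTS(P): 2 reachable states
  u0 = rec X. a.a.X + (0 + 0)\{b} + (0 + 0)\{b} has moves --a--▸ u1
  u1 = a.(rec X. a.a.X + (0 + 0)\{b} + (0 + 0)\{b}) has moves --a--▸ u0
LTS(Q): 2 reachable states
  v0 = rec X. a.a.X + (0 + 0)\{b} has moves --a--▸ v1
  v1 = a.(rec X. a.a.X + (0 + 0)\{b}) has moves --a--▸ v0
Bisimilarity quotient blocks:
  B0 = {u0, u1, v0, v1}
u0 ∈ B0, v0 ∈ B0 → same block
Bisimilar ⇒ trace-equivalent.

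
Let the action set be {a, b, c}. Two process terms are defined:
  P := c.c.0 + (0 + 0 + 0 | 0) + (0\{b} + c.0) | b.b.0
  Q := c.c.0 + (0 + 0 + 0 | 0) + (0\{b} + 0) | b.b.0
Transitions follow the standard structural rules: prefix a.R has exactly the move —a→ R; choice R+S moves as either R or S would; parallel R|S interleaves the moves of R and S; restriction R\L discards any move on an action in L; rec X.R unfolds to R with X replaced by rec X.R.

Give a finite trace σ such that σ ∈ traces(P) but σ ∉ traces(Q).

Reachable graph of P (8 states):
  p0 = c.c.0 + (0 + 0 + 0 | 0) + (0\{b} + c.0) | b.b.0 → =b=> p1, =c=> p2, =c=> p3
  p1 = (0\{b} + c.0) | b.0 → =b=> p4, =c=> p5
  p2 = 0 | b.b.0 → =b=> p5
  p3 = c.0 → =c=> p6
  p4 = (0\{b} + c.0) | 0 → =c=> p7
  p5 = 0 | b.0 → =b=> p7
  p6 = 0 → (no moves)
  p7 = 0 | 0 → (no moves)
Reachable graph of Q (5 states):
  q0 = c.c.0 + (0 + 0 + 0 | 0) + (0\{b} + 0) | b.b.0 → =b=> q1, =c=> q2
  q1 = (0\{b} + 0) | b.0 → =b=> q3
  q2 = c.0 → =c=> q4
  q3 = (0\{b} + 0) | 0 → (no moves)
  q4 = 0 → (no moves)
Trace ⟨bc⟩ through P, begin at {p0}:
  [1] b ⇒ {p1}
  [2] c ⇒ {p5}
  P completes σ.
Trace ⟨bc⟩ through Q, begin at {q0}:
  [1] b ⇒ {q1}
  [2] c ⇒ no successor for Q

bc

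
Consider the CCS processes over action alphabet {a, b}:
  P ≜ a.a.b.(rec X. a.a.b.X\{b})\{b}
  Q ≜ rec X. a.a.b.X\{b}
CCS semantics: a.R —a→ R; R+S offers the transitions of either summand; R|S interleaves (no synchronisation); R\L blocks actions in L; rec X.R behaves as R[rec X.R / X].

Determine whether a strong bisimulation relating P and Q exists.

P ~ Q

P's transition system — 6 states:
  p0 = a.a.b.(rec X. a.a.b.X\{b})\{b} :: —a→ p1
  p1 = a.b.(rec X. a.a.b.X\{b})\{b} :: —a→ p2
  p2 = b.(rec X. a.a.b.X\{b})\{b} :: —b→ p3
  p3 = (rec X. a.a.b.X\{b})\{b} :: —a→ p4
  p4 = (a.b.(rec X. a.a.b.X\{b})\{b})\{b} :: —a→ p5
  p5 = (b.(rec X. a.a.b.X\{b})\{b})\{b} :: stopped
Q's transition system — 6 states:
  q0 = rec X. a.a.b.X\{b} :: —a→ q1
  q1 = a.b.(rec X. a.a.b.X\{b})\{b} :: —a→ q2
  q2 = b.(rec X. a.a.b.X\{b})\{b} :: —b→ q3
  q3 = (rec X. a.a.b.X\{b})\{b} :: —a→ q4
  q4 = (a.b.(rec X. a.a.b.X\{b})\{b})\{b} :: —a→ q5
  q5 = (b.(rec X. a.a.b.X\{b})\{b})\{b} :: stopped
Coarsest stable partition (strong bisimilarity classes):
  B0 = {p0, q0}
  B1 = {p1, q1}
  B2 = {p2, q2}
  B3 = {p3, q3}
  B4 = {p4, q4}
  B5 = {p5, q5}
p0 ∈ B0, q0 ∈ B0 → same block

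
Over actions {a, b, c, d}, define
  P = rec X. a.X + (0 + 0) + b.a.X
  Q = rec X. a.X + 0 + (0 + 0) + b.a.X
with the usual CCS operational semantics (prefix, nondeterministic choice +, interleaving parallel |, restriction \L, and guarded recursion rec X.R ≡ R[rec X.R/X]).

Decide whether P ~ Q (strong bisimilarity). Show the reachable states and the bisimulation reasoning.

YES

Reachable graph of P (2 states):
  m0 = rec X. a.X + (0 + 0) + b.a.X :: -a-> m0, -b-> m1
  m1 = a.(rec X. a.X + (0 + 0) + b.a.X) :: -a-> m0
Reachable graph of Q (2 states):
  n0 = rec X. a.X + 0 + (0 + 0) + b.a.X :: -a-> n0, -b-> n1
  n1 = a.(rec X. a.X + 0 + (0 + 0) + b.a.X) :: -a-> n0
Bisimilarity quotient blocks:
  B0 = {m0, n0}
  B1 = {m1, n1}
m0 ∈ B0, n0 ∈ B0 → same block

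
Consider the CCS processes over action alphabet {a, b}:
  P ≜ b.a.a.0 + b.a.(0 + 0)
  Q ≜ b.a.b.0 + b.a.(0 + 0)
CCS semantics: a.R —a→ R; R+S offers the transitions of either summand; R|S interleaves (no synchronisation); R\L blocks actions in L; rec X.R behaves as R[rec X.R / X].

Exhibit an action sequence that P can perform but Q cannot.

baa

P's transition system — 6 states:
  m0 = b.a.a.0 + b.a.(0 + 0) :: =b=> m1, =b=> m2
  m1 = a.(0 + 0) :: =a=> m3
  m2 = a.a.0 :: =a=> m4
  m3 = 0 + 0 :: ·
  m4 = a.0 :: =a=> m5
  m5 = 0 :: ·
Q's transition system — 6 states:
  n0 = b.a.b.0 + b.a.(0 + 0) :: =b=> n1, =b=> n2
  n1 = a.(0 + 0) :: =a=> n3
  n2 = a.b.0 :: =a=> n4
  n3 = 0 + 0 :: ·
  n4 = b.0 :: =b=> n5
  n5 = 0 :: ·
Executing baa from P (initial set {m0}):
  after b @ step 1: {m1, m2}
  after a @ step 2: {m3, m4}
  after a @ step 3: {m5}
  — P admits the full trace.
Executing baa from Q (initial set {n0}):
  after b @ step 1: {n1, n2}
  after a @ step 2: {n3, n4}
  after a @ step 3: ∅ (Q stuck)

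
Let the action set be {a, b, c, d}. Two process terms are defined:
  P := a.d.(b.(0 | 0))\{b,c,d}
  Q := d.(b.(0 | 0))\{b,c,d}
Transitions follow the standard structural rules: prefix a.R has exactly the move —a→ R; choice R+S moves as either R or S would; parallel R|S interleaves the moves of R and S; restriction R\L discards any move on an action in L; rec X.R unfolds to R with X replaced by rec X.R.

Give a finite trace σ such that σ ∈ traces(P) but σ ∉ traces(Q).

a

P's transition system — 3 states:
  u0 = a.d.(b.(0 | 0))\{b,c,d} → ··a··> u1
  u1 = d.(b.(0 | 0))\{b,c,d} → ··d··> u2
  u2 = (b.(0 | 0))\{b,c,d} → ·
Q's transition system — 2 states:
  v0 = d.(b.(0 | 0))\{b,c,d} → ··d··> v1
  v1 = (b.(0 | 0))\{b,c,d} → ·
Trace ⟨a⟩ through P, begin at {u0}:
  step 1 (a): {u1}
  P completes σ.
Trace ⟨a⟩ through Q, begin at {v0}:
  step 1 (a): ∅  — Q cannot continue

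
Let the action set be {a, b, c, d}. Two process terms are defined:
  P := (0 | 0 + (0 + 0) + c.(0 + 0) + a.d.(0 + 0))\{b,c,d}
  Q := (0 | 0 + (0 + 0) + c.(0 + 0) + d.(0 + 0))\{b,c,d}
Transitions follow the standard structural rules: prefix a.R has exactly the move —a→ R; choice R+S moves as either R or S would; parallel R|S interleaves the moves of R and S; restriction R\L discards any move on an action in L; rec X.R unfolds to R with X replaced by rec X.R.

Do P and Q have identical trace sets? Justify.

P's transition system — 2 states:
  u0 = (0 | 0 + (0 + 0) + c.(0 + 0) + a.d.(0 + 0))\{b,c,d} :: ··a··> u1
  u1 = (d.(0 + 0))\{b,c,d} :: ∅
Q's transition system — 1 states:
  v0 = (0 | 0 + (0 + 0) + c.(0 + 0) + d.(0 + 0))\{b,c,d} :: ∅
Executing a from P (initial set {u0}):
  step 1 (a): {u1}
  ✓ P
Executing a from Q (initial set {v0}):
  step 1 (a): no successor for Q

traces(P) ≠ traces(Q) — witness ⟨a⟩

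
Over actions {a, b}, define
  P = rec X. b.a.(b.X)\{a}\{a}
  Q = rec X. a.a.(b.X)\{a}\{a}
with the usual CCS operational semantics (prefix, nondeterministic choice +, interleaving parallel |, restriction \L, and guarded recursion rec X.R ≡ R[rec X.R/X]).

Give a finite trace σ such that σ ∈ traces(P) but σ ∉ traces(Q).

b

Reachable graph of P (5 states):
  p0 = rec X. b.a.(b.X)\{a}\{a} → --b--▸ p1
  p1 = a.(b.(rec X. b.a.(b.X)\{a}\{a}))\{a}\{a} → --a--▸ p2
  p2 = (b.(rec X. b.a.(b.X)\{a}\{a}))\{a}\{a} → --b--▸ p3
  p3 = (rec X. b.a.(b.X)\{a}\{a})\{a}\{a} → --b--▸ p4
  p4 = (a.(b.(rec X. b.a.(b.X)\{a}\{a}))\{a}\{a})\{a}\{a} → ·
Reachable graph of Q (4 states):
  q0 = rec X. a.a.(b.X)\{a}\{a} → --a--▸ q1
  q1 = a.(b.(rec X. a.a.(b.X)\{a}\{a}))\{a}\{a} → --a--▸ q2
  q2 = (b.(rec X. a.a.(b.X)\{a}\{a}))\{a}\{a} → --b--▸ q3
  q3 = (rec X. a.a.(b.X)\{a}\{a})\{a}\{a} → ·
Trace ⟨b⟩ through P, begin at {p0}:
  [1] b ⇒ {p1}
  — P admits the full trace.
Trace ⟨b⟩ through Q, begin at {q0}:
  [1] b ⇒ ∅  — Q cannot continue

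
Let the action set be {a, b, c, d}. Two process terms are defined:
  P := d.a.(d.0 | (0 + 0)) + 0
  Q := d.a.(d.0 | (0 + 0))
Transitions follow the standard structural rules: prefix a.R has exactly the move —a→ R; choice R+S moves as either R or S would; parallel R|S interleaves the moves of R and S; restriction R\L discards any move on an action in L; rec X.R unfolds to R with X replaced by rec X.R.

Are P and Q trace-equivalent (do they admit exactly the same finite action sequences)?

LTS(P): 4 reachable states
  u0 = d.a.(d.0 | (0 + 0)) + 0 | -d-> u1
  u1 = a.(d.0 | (0 + 0)) | -a-> u2
  u2 = d.0 | (0 + 0) | -d-> u3
  u3 = 0 | (0 + 0) | stopped
LTS(Q): 4 reachable states
  v0 = d.a.(d.0 | (0 + 0)) | -d-> v1
  v1 = a.(d.0 | (0 + 0)) | -a-> v2
  v2 = d.0 | (0 + 0) | -d-> v3
  v3 = 0 | (0 + 0) | stopped
Coarsest stable partition (strong bisimilarity classes):
  B0 = {u0, v0}
  B1 = {u1, v1}
  B2 = {u2, v2}
  B3 = {u3, v3}
u0 ∈ B0, v0 ∈ B0 → same block
Bisimilar ⇒ trace-equivalent.

trace-equivalent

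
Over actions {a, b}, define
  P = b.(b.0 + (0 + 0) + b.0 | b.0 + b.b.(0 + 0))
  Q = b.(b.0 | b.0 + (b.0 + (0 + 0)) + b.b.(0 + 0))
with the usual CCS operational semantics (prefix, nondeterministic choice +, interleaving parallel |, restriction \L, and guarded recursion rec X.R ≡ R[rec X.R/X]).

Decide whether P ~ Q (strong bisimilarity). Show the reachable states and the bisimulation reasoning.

Reachable graph of P (8 states):
  s0 = b.(b.0 + (0 + 0) + b.0 | b.0 + b.b.(0 + 0)) → =b=> s1
  s1 = b.0 + (0 + 0) + b.0 | b.0 + b.b.(0 + 0) → =b=> s2, =b=> s3, =b=> s4, =b=> s5
  s2 = 0 → ·
  s3 = 0 | b.0 → =b=> s6
  s4 = b.(0 + 0) → =b=> s7
  s5 = b.0 | 0 → =b=> s6
  s6 = 0 | 0 → ·
  s7 = 0 + 0 → ·
Reachable graph of Q (8 states):
  t0 = b.(b.0 | b.0 + (b.0 + (0 + 0)) + b.b.(0 + 0)) → =b=> t1
  t1 = b.0 | b.0 + (b.0 + (0 + 0)) + b.b.(0 + 0) → =b=> t2, =b=> t3, =b=> t4, =b=> t5
  t2 = 0 → ·
  t3 = 0 | b.0 → =b=> t6
  t4 = b.(0 + 0) → =b=> t7
  t5 = b.0 | 0 → =b=> t6
  t6 = 0 | 0 → ·
  t7 = 0 + 0 → ·
Bisimilarity quotient blocks:
  B0 = {s0, t0}
  B1 = {s1, t1}
  B2 = {s3, s4, s5, t3, t4, t5}
  B3 = {s2, s6, s7, t2, t6, t7}
s0 ∈ B0, t0 ∈ B0 → same block

P ~ Q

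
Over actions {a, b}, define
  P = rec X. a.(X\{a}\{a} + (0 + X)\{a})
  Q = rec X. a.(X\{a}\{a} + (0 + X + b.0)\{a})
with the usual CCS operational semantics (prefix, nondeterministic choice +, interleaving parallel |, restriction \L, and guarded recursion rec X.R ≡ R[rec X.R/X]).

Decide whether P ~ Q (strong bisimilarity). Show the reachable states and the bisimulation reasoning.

P's transition system — 2 states:
  p0 = rec X. a.(X\{a}\{a} + (0 + X)\{a}) has moves =a=> p1
  p1 = (rec X. a.(X\{a}\{a} + (0 + X)\{a}))\{a}\{a} + (0 + (rec X. a.(X\{a}\{a} + (0 + X)\{a})))\{a} has moves deadlocked
Q's transition system — 3 states:
  q0 = rec X. a.(X\{a}\{a} + (0 + X + b.0)\{a}) has moves =a=> q1
  q1 = (rec X. a.(X\{a}\{a} + (0 + X + b.0)\{a}))\{a}\{a} + (0 + (rec X. a.(X\{a}\{a} + (0 + X + b.0)\{a})) + b.0)\{a} has moves =b=> q2
  q2 = 0\{a} has moves deadlocked
Bisimilarity quotient blocks:
  B0 = {p0}
  B1 = {p1, q2}
  B2 = {q0}
  B3 = {q1}
p0 ∈ B0, q0 ∈ B2 → different blocks

NO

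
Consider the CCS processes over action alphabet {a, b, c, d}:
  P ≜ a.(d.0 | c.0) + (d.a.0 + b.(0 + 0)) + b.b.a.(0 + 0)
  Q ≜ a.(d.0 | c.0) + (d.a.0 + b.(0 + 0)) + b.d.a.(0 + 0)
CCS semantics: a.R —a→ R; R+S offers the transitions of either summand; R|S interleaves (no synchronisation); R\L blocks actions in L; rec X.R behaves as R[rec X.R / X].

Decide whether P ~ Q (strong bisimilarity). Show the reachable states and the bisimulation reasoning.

P ≁ Q

LTS(P): 10 reachable states
  u0 = a.(d.0 | c.0) + (d.a.0 + b.(0 + 0)) + b.b.a.(0 + 0) has moves ··a··> u1, ··b··> u2, ··b··> u3, ··d··> u4
  u1 = d.0 | c.0 has moves ··c··> u5, ··d··> u6
  u2 = 0 + 0 has moves ·
  u3 = b.a.(0 + 0) has moves ··b··> u7
  u4 = a.0 has moves ··a··> u8
  u5 = d.0 | 0 has moves ··d··> u9
  u6 = 0 | c.0 has moves ··c··> u9
  u7 = a.(0 + 0) has moves ··a··> u2
  u8 = 0 has moves ·
  u9 = 0 | 0 has moves ·
LTS(Q): 10 reachable states
  v0 = a.(d.0 | c.0) + (d.a.0 + b.(0 + 0)) + b.d.a.(0 + 0) has moves ··a··> v1, ··b··> v2, ··b··> v3, ··d··> v4
  v1 = d.0 | c.0 has moves ··c··> v5, ··d··> v6
  v2 = 0 + 0 has moves ·
  v3 = d.a.(0 + 0) has moves ··d··> v7
  v4 = a.0 has moves ··a··> v8
  v5 = d.0 | 0 has moves ··d··> v9
  v6 = 0 | c.0 has moves ··c··> v9
  v7 = a.(0 + 0) has moves ··a··> v2
  v8 = 0 has moves ·
  v9 = 0 | 0 has moves ·
Coarsest stable partition (strong bisimilarity classes):
  B0 = {u0}
  B1 = {u1, v1}
  B2 = {u5, v5}
  B3 = {u2, u8, u9, v2, v8, v9}
  B4 = {u6, v6}
  B5 = {u3}
  B6 = {u4, u7, v4, v7}
  B7 = {v0}
  B8 = {v3}
u0 ∈ B0, v0 ∈ B7 → different blocks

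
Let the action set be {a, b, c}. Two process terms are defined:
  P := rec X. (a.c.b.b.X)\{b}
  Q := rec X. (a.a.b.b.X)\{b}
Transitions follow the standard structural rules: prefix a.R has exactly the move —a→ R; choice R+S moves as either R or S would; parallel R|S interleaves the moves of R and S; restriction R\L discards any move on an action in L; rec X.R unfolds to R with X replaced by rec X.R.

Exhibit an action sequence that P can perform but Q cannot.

ac

P's transition system — 3 states:
  p0 = rec X. (a.c.b.b.X)\{b} | ··a··> p1
  p1 = (c.b.b.(rec X. (a.c.b.b.X)\{b}))\{b} | ··c··> p2
  p2 = (b.b.(rec X. (a.c.b.b.X)\{b}))\{b} | ∅
Q's transition system — 3 states:
  q0 = rec X. (a.a.b.b.X)\{b} | ··a··> q1
  q1 = (a.b.b.(rec X. (a.a.b.b.X)\{b}))\{b} | ··a··> q2
  q2 = (b.b.(rec X. (a.a.b.b.X)\{b}))\{b} | ∅
Run σ = ⟨ac⟩ on P: start {p0}
  step 1 (a): {p1}
  step 2 (c): {p2}
  P completes σ.
Run σ = ⟨ac⟩ on Q: start {q0}
  step 1 (a): {q1}
  step 2 (c): ∅  — Q cannot continue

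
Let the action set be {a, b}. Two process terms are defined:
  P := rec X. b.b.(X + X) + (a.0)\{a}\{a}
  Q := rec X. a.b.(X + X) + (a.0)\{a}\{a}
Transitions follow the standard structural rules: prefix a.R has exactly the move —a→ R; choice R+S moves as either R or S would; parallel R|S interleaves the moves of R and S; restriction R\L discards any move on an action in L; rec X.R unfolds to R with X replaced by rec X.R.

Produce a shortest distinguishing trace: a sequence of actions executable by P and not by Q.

P's transition system — 3 states:
  m0 = rec X. b.b.(X + X) + (a.0)\{a}\{a} has moves --b--▸ m1
  m1 = b.((rec X. b.b.(X + X) + (a.0)\{a}\{a}) + (rec X. b.b.(X + X) + (a.0)\{a}\{a})) has moves --b--▸ m2
  m2 = (rec X. b.b.(X + X) + (a.0)\{a}\{a}) + (rec X. b.b.(X + X) + (a.0)\{a}\{a}) has moves --b--▸ m1
Q's transition system — 3 states:
  n0 = rec X. a.b.(X + X) + (a.0)\{a}\{a} has moves --a--▸ n1
  n1 = b.((rec X. a.b.(X + X) + (a.0)\{a}\{a}) + (rec X. a.b.(X + X) + (a.0)\{a}\{a})) has moves --b--▸ n2
  n2 = (rec X. a.b.(X + X) + (a.0)\{a}\{a}) + (rec X. a.b.(X + X) + (a.0)\{a}\{a}) has moves --a--▸ n1
Run σ = ⟨b⟩ on P: start {m0}
  after b @ step 1: {m1}
  P completes σ.
Run σ = ⟨b⟩ on Q: start {n0}
  after b @ step 1: ∅  — Q cannot continue

b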